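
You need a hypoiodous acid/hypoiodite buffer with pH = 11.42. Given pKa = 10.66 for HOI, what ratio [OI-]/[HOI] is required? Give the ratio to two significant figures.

ratio = 5.8

pH = pKa + log(r) ⇒ log(r) = 11.42 − 10.66 = +0.76
r = [OI-]/[HOI] = 10^(+0.76) = 5.75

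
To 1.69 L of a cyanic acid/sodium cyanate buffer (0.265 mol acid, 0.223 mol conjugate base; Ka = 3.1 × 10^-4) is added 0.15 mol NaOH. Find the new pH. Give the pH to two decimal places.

OH- converts HOCN to OCN-: HOCN → 0.115 mol, OCN- → 0.373 mol.
pKa = −log(3.1 × 10^-4) = 3.509
Henderson–Hasselbalch with mole ratio 0.373/0.115: pH = 3.509 + (+0.511)

pH = 4.02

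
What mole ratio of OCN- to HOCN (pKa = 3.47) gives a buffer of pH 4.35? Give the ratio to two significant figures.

ratio = 7.6

pH = pKa + log(r) ⇒ log(r) = 4.35 − 3.47 = +0.88
r = [OCN-]/[HOCN] = 10^(+0.88) = 7.59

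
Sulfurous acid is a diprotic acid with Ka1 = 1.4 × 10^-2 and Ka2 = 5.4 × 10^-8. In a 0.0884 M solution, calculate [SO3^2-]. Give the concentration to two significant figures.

5.4 × 10^-8 M

First ionization gives [H+] ≈ [HSO3-] = 2.89 × 10^-2 M.
Second step: Ka2 = [H+][SO3^2-]/[HSO3-] ≈ [SO3^2-] (since [H+] ≈ [HSO3-]).
So [SO3^2-] ≈ Ka2.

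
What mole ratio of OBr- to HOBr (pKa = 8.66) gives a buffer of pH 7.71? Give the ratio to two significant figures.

ratio = 0.11

pH = pKa + log(r) ⇒ log(r) = 7.71 − 8.66 = -0.95
r = [OBr-]/[HOBr] = 10^(-0.95) = 0.112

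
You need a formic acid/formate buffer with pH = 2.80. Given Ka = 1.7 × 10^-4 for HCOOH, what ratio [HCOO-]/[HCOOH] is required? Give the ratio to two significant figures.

pKa = -log(1.7 × 10^-4) = 3.770
pH = pKa + log(r) ⇒ log(r) = 2.80 − 3.770 = -0.970
r = [HCOO-]/[HCOOH] = 10^(-0.970) = 0.107

ratio = 0.11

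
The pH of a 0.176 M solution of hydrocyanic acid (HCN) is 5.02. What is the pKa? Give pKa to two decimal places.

pKa = 9.29

[H+] = 10^(-5.02) = 9.55 × 10^-6 M
At equilibrium [HA] = 0.176 − 9.55 × 10^-6 = 1.76 × 10^-1 M
Ka = [H+][A-]/[HA] = (9.55 × 10^-6)² / 1.76 × 10^-1 = 5.18 × 10^-10
pKa = -log(5.18 × 10^-10) = 9.29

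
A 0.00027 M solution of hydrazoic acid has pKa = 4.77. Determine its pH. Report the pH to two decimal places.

pH = 4.22

HN3 ⇌ N3- + H+
Ka = 10^(−4.77) = 1.70 × 10^-5
From the ICE table, Ka = [H+]²/(0.00027 − [H+]) = 1.70 × 10^-5.
The 5% rule fails; solving [H+]² + Ka·[H+] − Ka·C₀ = 0 exactly:
[H+] = [−1.7e-05 + √(1.7e-05² + 1.84e-08)]/2 = 5.98 × 10^-5 M
pH = −log(5.98 × 10^-5) = 4.22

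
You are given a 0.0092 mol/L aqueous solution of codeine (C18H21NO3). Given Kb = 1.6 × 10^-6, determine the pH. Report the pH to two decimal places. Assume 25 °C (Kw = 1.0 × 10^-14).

C18H21NO3 + H2O ⇌ C18H22NO3+ + OH-
Let x = [OH-] at equilibrium. Kb = x²/(0.0092 − x).
Assume x ≪ 0.0092: x ≈ √(1.6 × 10^-6 × 0.0092) = 1.21 × 10^-4 M
pOH = 3.92, so pH = 14.00 − pOH = 10.08

pH = 10.08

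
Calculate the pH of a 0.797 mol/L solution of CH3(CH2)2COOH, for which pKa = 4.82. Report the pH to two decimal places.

CH3(CH2)2COOH ⇌ CH3(CH2)2COO- + H+
Ka = 10^(−4.82) = 1.51 × 10^-5
Let x = [H+] at equilibrium. Ka = x²/(0.797 − x).
Neglecting x in the denominator: x = √(1.51 × 10^-5 × 0.797) = 3.47 × 10^-3 M
(x/C₀ = 0.44% < 5%, so the approximation holds.)
pH = −log(3.47 × 10^-3) = 2.46

pH = 2.46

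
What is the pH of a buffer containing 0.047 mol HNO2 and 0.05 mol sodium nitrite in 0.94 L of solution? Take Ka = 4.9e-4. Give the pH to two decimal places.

pH = 3.34

pKa = −log(4.9 × 10^-4) = 3.310
Using pH = pKa + log([base]/[acid]) with [base]/[acid] = 0.05/0.047:
pH = 3.310 + (+0.027) = 3.34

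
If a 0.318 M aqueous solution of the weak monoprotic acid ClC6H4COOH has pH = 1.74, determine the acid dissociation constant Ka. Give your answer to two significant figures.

[H+] = 10^(-1.74) = 1.82 × 10^-2 M
At equilibrium [HA] = 0.318 − 1.82 × 10^-2 = 3.00 × 10^-1 M
Ka = [H+][A-]/[HA] = (1.82 × 10^-2)² / 3.00 × 10^-1 = 1.1 × 10^-3

Ka = 1.1 × 10^-3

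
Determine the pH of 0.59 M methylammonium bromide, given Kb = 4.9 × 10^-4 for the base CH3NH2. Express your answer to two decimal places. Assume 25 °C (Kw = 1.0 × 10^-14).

CH3NH3+ is the conjugate acid of the weak base CH3NH2.
Ka = Kw/Kb = 1.0×10^-14 / 4.9 × 10^-4 = 2.04 × 10^-11
Let x = [H+] at equilibrium. Ka = x²/(0.59 − x).
Neglecting x in the denominator: x = √(2.04 × 10^-11 × 0.59) = 3.47 × 10^-6 M
(x/C₀ = 0.00059% < 5%, so the approximation holds.)
pH = −log(3.47 × 10^-6) = 5.46

pH = 5.46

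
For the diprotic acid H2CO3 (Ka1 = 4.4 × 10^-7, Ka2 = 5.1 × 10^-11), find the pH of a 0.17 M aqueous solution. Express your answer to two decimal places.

Ka1 ≫ Ka2, so treat the first dissociation as the only significant source of H+.
Ka1 = x²/(0.17 − x) = 4.4 × 10^-7
x ≈ √(4.4 × 10^-7 × 0.17) = 2.73 × 10^-4 M
pH = −log(2.73 × 10^-4) = 3.56

pH = 3.56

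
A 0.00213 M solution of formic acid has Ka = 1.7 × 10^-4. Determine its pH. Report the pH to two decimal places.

HCOOH ⇌ HCOO- + H+
Ka = [H+]²/(0.00213 − [H+]) = 1.7 × 10^-4
Here C₀/Ka ≈ 12.5, so the small-[H+] approximation fails. Use the quadratic:
[H+] = [−0.00017 + √(0.00017² + 1.45e-06)]/2 = 5.23 × 10^-4 M
pH = −log(5.23 × 10^-4) = 3.28

pH = 3.28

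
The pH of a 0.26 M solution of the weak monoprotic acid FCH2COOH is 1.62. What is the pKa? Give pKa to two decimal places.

pKa = 2.61

[H+] = 10^(-1.62) = 2.40 × 10^-2 M
At equilibrium [HA] = 0.26 − 2.40 × 10^-2 = 2.36 × 10^-1 M
Ka = [H+][A-]/[HA] = (2.40 × 10^-2)² / 2.36 × 10^-1 = 2.44 × 10^-3
pKa = -log(2.44 × 10^-3) = 2.61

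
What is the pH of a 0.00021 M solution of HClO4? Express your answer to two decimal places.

HClO4 is a strong acid and dissociates completely, so [H+] = 0.00021 M.
pH = -log(0.00021) = 3.68

pH = 3.68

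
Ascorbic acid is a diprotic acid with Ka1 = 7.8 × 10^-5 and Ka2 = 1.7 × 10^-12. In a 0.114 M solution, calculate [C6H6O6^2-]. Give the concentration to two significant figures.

1.7 × 10^-12 M

First ionization gives [H+] ≈ [HC6H6O6-] = 2.98 × 10^-3 M.
Second step: Ka2 = [H+][C6H6O6^2-]/[HC6H6O6-] ≈ [C6H6O6^2-] (since [H+] ≈ [HC6H6O6-]).
So [C6H6O6^2-] ≈ Ka2.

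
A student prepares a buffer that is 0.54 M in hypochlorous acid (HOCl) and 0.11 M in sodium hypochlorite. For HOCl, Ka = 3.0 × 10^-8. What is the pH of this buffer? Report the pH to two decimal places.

pKa = −log(3.0 × 10^-8) = 7.523
pH = pKa + log([A⁻]/[HA]) = 7.523 + log(0.11/0.54)
pH = 7.523 + (-0.691) = 6.83

pH = 6.83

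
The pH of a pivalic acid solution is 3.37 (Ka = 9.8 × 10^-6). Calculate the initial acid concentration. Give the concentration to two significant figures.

C₀ = 1.9 × 10^-2 M

[H+] = 10^(-3.37) = 4.27 × 10^-4 M = x
Ka = x²/(C₀ − x) ⇒ C₀ = x + x²/Ka
C₀ = 4.27 × 10^-4 + (4.27 × 10^-4)²/(9.8 × 10^-6) = 1.90 × 10^-2 M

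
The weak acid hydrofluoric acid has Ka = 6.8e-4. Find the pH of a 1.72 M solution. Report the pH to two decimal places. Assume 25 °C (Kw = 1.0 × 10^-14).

HF ⇌ F- + H+
From the ICE table, Ka = [H+]²/(1.72 − [H+]) = 6.8 × 10^-4.
Since Ka ≪ C₀, [H+] ≈ √(Ka·C₀) = 3.42 × 10^-2 M.
pH = −log[H+] = −log(3.42 × 10^-2) = 1.47

pH = 1.47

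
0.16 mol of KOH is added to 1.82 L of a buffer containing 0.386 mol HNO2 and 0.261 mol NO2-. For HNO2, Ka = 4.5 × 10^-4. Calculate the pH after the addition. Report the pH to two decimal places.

pH = 3.62

After neutralization: n(HNO2) = 0.226 mol, n(NO2-) = 0.421 mol.
pKa = −log(4.5 × 10^-4) = 3.347
pH = pKa + log([A⁻]/[HA]) = 3.347 + log(0.421/0.226) = 3.347 +0.270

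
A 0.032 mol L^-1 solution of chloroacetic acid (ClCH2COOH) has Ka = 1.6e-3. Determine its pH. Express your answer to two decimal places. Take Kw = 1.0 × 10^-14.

pH = 2.19

ClCH2COOH ⇌ ClCH2COO- + H+
Ka = [H+]²/(0.032 − [H+]) = 1.6 × 10^-3
The 5% rule fails; solving [H+]² + Ka·[H+] − Ka·C₀ = 0 exactly:
[H+] = [−0.0016 + √(0.0016² + 0.000205)]/2 = 6.40 × 10^-3 M
pH = −log[H+] = −log(6.40 × 10^-3) = 2.19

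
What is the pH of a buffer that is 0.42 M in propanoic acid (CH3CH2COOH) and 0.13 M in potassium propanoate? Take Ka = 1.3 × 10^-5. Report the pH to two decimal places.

pKa = −log(1.3 × 10^-5) = 4.886
Henderson–Hasselbalch: pH = pKa + log([CH3CH2COO-]/[CH3CH2COOH]) = 4.886 + log(0.13/0.42)
pH = 4.886 + (-0.509) = 4.38

pH = 4.38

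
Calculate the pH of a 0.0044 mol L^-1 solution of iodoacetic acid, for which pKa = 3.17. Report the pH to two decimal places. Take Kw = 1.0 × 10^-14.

pH = 2.85

ICH2COOH ⇌ ICH2COO- + H+
Ka = 10^(−3.17) = 6.76 × 10^-4
From the ICE table, Ka = [H+]²/(0.0044 − [H+]) = 6.76 × 10^-4.
Here C₀/Ka ≈ 6.51, so the small-[H+] approximation fails. Use the quadratic:
[H+] = [−0.000676 + √(0.000676² + 1.19e-05)]/2 = 1.42 × 10^-3 M
pH = −log(1.42 × 10^-3) = 2.85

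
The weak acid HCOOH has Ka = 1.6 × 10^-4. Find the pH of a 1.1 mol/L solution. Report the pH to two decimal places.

HCOOH ⇌ HCOO- + H+
From the ICE table, Ka = x²/(1.1 − x) = 1.6 × 10^-4.
Neglecting x in the denominator: x = √(1.6 × 10^-4 × 1.1) = 1.33 × 10^-2 M
pH = −log[H+] = −log(1.33 × 10^-2) = 1.88

pH = 1.88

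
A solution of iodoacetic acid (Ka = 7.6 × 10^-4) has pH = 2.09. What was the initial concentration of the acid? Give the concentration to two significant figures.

C₀ = 9.5 × 10^-2 M

[H+] = 10^(-2.09) = 8.13 × 10^-3 M = x
Ka = x²/(C₀ − x) ⇒ C₀ = x + x²/Ka
C₀ = 8.13 × 10^-3 + (8.13 × 10^-3)²/(7.6 × 10^-4) = 9.51 × 10^-2 M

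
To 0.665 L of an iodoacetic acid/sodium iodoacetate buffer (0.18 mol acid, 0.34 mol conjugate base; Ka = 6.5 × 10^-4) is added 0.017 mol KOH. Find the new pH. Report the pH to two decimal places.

OH- converts ICH2COOH to ICH2COO-: ICH2COOH → 0.163 mol, ICH2COO- → 0.357 mol.
pKa = −log(6.5 × 10^-4) = 3.187
Henderson–Hasselbalch with mole ratio 0.357/0.163: pH = 3.187 + (+0.340)

pH = 3.53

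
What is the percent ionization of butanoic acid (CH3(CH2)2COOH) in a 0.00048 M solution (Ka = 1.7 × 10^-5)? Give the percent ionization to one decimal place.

CH3(CH2)2COOH ⇌ CH3(CH2)2COO- + H+; let x = [H+] at equilibrium.
Ka = x²/(C₀ − x); solving the quadratic gives x = 8.22 × 10^-5 M.
Fraction ionized = 8.22 × 10^-5 / 0.00048 = 0.1713 → 17.1%

17.1%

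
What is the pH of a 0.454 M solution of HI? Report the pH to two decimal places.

HI is a strong acid and dissociates completely, so [H+] = 0.454 M.
pH = -log(0.454) = 0.34

pH = 0.34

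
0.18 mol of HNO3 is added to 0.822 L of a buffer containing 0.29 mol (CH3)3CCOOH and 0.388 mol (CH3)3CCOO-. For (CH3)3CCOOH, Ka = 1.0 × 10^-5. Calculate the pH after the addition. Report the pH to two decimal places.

pH = 4.65

After neutralization: n((CH3)3CCOOH) = 0.47 mol, n((CH3)3CCOO-) = 0.208 mol.
pKa = −log(1.0 × 10^-5) = 5.000
pH = pKa + log([A⁻]/[HA]) = 5.000 + log(0.208/0.47) = 5.000 -0.354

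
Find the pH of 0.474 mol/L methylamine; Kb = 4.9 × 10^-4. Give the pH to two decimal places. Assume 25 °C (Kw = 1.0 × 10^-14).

CH3NH2 + H2O ⇌ CH3NH3+ + OH-
Let x = [OH-] at equilibrium. Kb = x²/(0.474 − x).
Neglecting x in the denominator: x = √(4.9 × 10^-4 × 0.474) = 1.52 × 10^-2 M
pOH = −log(1.52 × 10^-2) = 1.82; pH = 14.00 − 1.82 = 12.18

pH = 12.18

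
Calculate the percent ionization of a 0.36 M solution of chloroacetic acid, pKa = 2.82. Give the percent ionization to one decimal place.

ClCH2COOH ⇌ ClCH2COO- + H+; let x = [H+] at equilibrium.
Ka = 10^(−2.82) = 1.51 × 10^-3
Solve x² + 0.00151x − 0.000544 = 0 → x = 2.26 × 10^-2 M
Fraction ionized = 2.26 × 10^-2 / 0.36 = 0.0628 → 6.3%

6.3%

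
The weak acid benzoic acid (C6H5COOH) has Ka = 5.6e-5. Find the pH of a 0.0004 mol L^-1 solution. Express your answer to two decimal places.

C6H5COOH ⇌ C6H5COO- + H+
From the ICE table, Ka = x²/(0.0004 − x) = 5.6 × 10^-5.
x is not negligible relative to C₀; solve x² + 5.6e-05·x − 2.24e-08 = 0.
x = (−Ka + √(Ka² + 4·Ka·C₀))/2 = 1.24 × 10^-4 M
pH = −log(1.24 × 10^-4) = 3.91

pH = 3.91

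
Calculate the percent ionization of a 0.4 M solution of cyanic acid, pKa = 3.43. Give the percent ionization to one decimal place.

HOCN ⇌ OCN- + H+; let x = [H+] at equilibrium.
Ka = 10^(−3.43) = 3.72 × 10^-4
x ≈ √(Ka·C₀) = √(3.72 × 10^-4 × 0.4) = 1.22 × 10^-2 M
Fraction ionized = 1.22 × 10^-2 / 0.4 = 0.0305 → 3.0%

3.0%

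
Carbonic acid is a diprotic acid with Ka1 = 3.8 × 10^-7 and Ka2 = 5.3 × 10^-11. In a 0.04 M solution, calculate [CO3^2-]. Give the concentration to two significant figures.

First ionization gives [H+] ≈ [HCO3-] = 1.23 × 10^-4 M.
Second step: Ka2 = [H+][CO3^2-]/[HCO3-] ≈ [CO3^2-] (since [H+] ≈ [HCO3-]).
So [CO3^2-] ≈ Ka2.

5.3 × 10^-11 M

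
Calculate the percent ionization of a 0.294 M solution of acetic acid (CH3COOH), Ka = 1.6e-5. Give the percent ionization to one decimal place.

0.7%

CH3COOH ⇌ CH3COO- + H+; let x = [H+] at equilibrium.
x ≈ √(Ka·C₀) = √(1.6 × 10^-5 × 0.294) = 2.17 × 10^-3 M
Fraction ionized = 2.17 × 10^-3 / 0.294 = 0.0074 → 0.7%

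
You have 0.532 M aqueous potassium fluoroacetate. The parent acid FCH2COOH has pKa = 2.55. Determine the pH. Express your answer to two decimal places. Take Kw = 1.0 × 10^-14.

pH = 8.14

FCH2COO- is the conjugate base of the weak acid FCH2COOH.
Ka = 10^(−2.55) = 2.82 × 10^-3
Kb = Kw/Ka = 1.0×10^-14 / 2.82 × 10^-3 = 3.55 × 10^-12
Kb = [OH-]²/(0.532 − [OH-]) = 3.55 × 10^-12
Assume [OH-] ≪ 0.532: [OH-] ≈ √(3.55 × 10^-12 × 0.532) = 1.37 × 10^-6 M
Check: 0.00026% ionized — well under 5%, approximation valid.
pOH = 5.86, so pH = 14.00 − pOH = 8.14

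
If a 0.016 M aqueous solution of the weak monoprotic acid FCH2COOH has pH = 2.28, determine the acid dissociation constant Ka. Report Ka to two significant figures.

Ka = 2.6 × 10^-3

[H+] = 10^(-2.28) = 5.25 × 10^-3 M
At equilibrium [HA] = 0.016 − 5.25 × 10^-3 = 1.07 × 10^-2 M
Ka = [H+][A-]/[HA] = (5.25 × 10^-3)² / 1.07 × 10^-2 = 2.6 × 10^-3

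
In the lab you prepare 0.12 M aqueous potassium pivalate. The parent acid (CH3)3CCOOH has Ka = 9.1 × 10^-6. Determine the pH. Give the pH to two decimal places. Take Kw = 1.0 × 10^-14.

(CH3)3CCOO- is the conjugate base of the weak acid (CH3)3CCOOH.
Kb = Kw/Ka = 1.0×10^-14 / 9.1 × 10^-6 = 1.10 × 10^-9
Let x = [OH-] at equilibrium. Kb = x²/(0.12 − x).
Assume x ≪ 0.12: x ≈ √(1.10 × 10^-9 × 0.12) = 1.15 × 10^-5 M
(x/C₀ = 0.0096% < 5%, so the approximation holds.)
pOH = −log(1.15 × 10^-5) = 4.94; pH = 14.00 − 4.94 = 9.06

pH = 9.06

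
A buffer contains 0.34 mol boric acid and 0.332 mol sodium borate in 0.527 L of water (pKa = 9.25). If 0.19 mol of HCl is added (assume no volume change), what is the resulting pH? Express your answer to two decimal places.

pH = 8.68

After neutralization: n(B(OH)3) = 0.53 mol, n(B(OH)4-) = 0.142 mol.
Henderson–Hasselbalch with mole ratio 0.142/0.53: pH = 9.25 + (-0.572)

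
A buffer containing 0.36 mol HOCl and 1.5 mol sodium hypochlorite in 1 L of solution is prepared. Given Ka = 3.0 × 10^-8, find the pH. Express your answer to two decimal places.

pKa = −log(3.0 × 10^-8) = 7.523
Henderson–Hasselbalch: pH = pKa + log([OCl-]/[HOCl]) = 7.523 + log(1.5/0.36)
pH = 7.523 + (+0.620) = 8.14

pH = 8.14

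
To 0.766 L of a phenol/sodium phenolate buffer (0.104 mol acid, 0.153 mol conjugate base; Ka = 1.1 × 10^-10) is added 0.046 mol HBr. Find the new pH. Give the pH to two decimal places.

After neutralization: n(C6H5OH) = 0.15 mol, n(C6H5O-) = 0.107 mol.
pKa = −log(1.1 × 10^-10) = 9.959
pH = pKa + log(n_C6H5O-/n_C6H5OH) = 9.959 + log(0.107/0.15) = 9.959 + (-0.147)

pH = 9.81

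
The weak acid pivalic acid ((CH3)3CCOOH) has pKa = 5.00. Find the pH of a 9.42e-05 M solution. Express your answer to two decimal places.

(CH3)3CCOOH ⇌ (CH3)3CCOO- + H+
Ka = 10^(−5.00) = 1.00 × 10^-5
From the ICE table, Ka = [H+]²/(9.42e-05 − [H+]) = 1.00 × 10^-5.
[H+] is not negligible relative to C₀; solve [H+]² + 1e-05·[H+] − 9.42e-10 = 0.
[H+] = (−Ka + √(Ka² + 4·Ka·C₀))/2 = 2.61 × 10^-5 M
pH = −log[H+] = −log(2.61 × 10^-5) = 4.58

pH = 4.58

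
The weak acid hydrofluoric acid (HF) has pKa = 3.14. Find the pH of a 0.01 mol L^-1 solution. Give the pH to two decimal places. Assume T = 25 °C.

HF ⇌ F- + H+
Ka = 10^(−3.14) = 7.24 × 10^-4
Ka = [H+]²/(0.01 − [H+]) = 7.24 × 10^-4
The 5% rule fails; solving [H+]² + Ka·[H+] − Ka·C₀ = 0 exactly:
[H+] = [−0.000724 + √(0.000724² + 2.9e-05)]/2 = 2.35 × 10^-3 M
pH = −log(2.35 × 10^-3) = 2.63

pH = 2.63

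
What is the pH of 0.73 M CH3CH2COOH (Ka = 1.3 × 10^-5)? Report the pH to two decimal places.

pH = 2.51

CH3CH2COOH ⇌ CH3CH2COO- + H+
From the ICE table, Ka = x²/(0.73 − x) = 1.3 × 10^-5.
Neglecting x in the denominator: x = √(1.3 × 10^-5 × 0.73) = 3.08 × 10^-3 M
Check: 0.42% ionized — well under 5%, approximation valid.
pH = −log(3.08 × 10^-3) = 2.51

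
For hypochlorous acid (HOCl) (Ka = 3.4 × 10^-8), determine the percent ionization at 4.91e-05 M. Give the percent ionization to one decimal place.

2.6%

HOCl ⇌ OCl- + H+; let x = [H+] at equilibrium.
x ≈ √(Ka·C₀) = √(3.4 × 10^-8 × 4.91e-05) = 1.29 × 10^-6 M
Fraction ionized = 1.29 × 10^-6 / 4.91e-05 = 0.0263 → 2.6%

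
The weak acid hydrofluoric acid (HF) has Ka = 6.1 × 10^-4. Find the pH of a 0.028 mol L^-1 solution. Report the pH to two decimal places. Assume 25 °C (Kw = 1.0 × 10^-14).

pH = 2.42

HF ⇌ F- + H+
Ka = [H+]²/(0.028 − [H+]) = 6.1 × 10^-4
[H+] is not negligible relative to C₀; solve [H+]² + 0.00061·[H+] − 1.71e-05 = 0.
[H+] = (−Ka + √(Ka² + 4·Ka·C₀))/2 = 3.84 × 10^-3 M
pH = −log(3.84 × 10^-3) = 2.42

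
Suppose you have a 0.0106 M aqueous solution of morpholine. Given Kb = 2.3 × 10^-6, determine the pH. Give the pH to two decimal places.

C4H8ONH + H2O ⇌ C4H8ONH2+ + OH-
From the ICE table, Kb = x²/(0.0106 − x) = 2.3 × 10^-6.
Assume x ≪ 0.0106: x ≈ √(2.3 × 10^-6 × 0.0106) = 1.56 × 10^-4 M
pOH = −log(1.56 × 10^-4) = 3.81; pH = 14.00 − 3.81 = 10.19

pH = 10.19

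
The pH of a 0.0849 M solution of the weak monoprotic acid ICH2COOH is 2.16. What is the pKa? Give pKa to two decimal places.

[H+] = 10^(-2.16) = 6.92 × 10^-3 M
At equilibrium [HA] = 0.0849 − 6.92 × 10^-3 = 7.80 × 10^-2 M
Ka = [H+][A-]/[HA] = (6.92 × 10^-3)² / 7.80 × 10^-2 = 6.14 × 10^-4
pKa = -log(6.14 × 10^-4) = 3.21

pKa = 3.21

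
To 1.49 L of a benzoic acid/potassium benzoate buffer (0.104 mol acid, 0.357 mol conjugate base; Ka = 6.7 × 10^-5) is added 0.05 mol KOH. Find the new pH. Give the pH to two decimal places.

pH = 5.05

OH- converts C6H5COOH to C6H5COO-: C6H5COOH → 0.054 mol, C6H5COO- → 0.407 mol.
pKa = −log(6.7 × 10^-5) = 4.174
Henderson–Hasselbalch with mole ratio 0.407/0.054: pH = 4.174 + (+0.877)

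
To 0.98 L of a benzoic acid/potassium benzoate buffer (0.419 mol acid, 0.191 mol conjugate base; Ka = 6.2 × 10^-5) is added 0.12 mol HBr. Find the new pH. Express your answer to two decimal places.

pH = 3.33

After neutralization: n(C6H5COOH) = 0.539 mol, n(C6H5COO-) = 0.071 mol.
pKa = −log(6.2 × 10^-5) = 4.208
Henderson–Hasselbalch with mole ratio 0.071/0.539: pH = 4.208 + (-0.880)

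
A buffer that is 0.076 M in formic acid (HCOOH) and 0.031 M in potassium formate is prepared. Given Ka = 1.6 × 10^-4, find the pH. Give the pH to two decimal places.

pH = 3.41

pKa = −log(1.6 × 10^-4) = 3.796
Using pH = pKa + log([base]/[acid]) with [base]/[acid] = 0.031/0.076:
pH = 3.796 + (-0.389) = 3.41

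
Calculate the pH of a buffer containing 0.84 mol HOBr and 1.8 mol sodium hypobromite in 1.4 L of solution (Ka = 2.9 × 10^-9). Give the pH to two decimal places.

pH = 8.87

pKa = −log(2.9 × 10^-9) = 8.538
pH = pKa + log([A⁻]/[HA]) = 8.538 + log(1.8/0.84)
pH = 8.538 + (+0.331) = 8.87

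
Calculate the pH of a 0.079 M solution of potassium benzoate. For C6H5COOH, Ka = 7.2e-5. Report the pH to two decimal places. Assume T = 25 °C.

pH = 8.52

C6H5COO- is the conjugate base of the weak acid C6H5COOH.
Kb = Kw/Ka = 1.0×10^-14 / 7.2 × 10^-5 = 1.39 × 10^-10
From the ICE table, Kb = [OH-]²/(0.079 − [OH-]) = 1.39 × 10^-10.
Assume [OH-] ≪ 0.079: [OH-] ≈ √(1.39 × 10^-10 × 0.079) = 3.31 × 10^-6 M
([OH-]/C₀ = 0.0042% < 5%, so the approximation holds.)
pOH = −log(3.31 × 10^-6) = 5.48; pH = 14.00 − 5.48 = 8.52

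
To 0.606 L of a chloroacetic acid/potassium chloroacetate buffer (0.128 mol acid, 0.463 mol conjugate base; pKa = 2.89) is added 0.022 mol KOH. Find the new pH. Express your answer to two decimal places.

pH = 3.55

OH- converts ClCH2COOH to ClCH2COO-: ClCH2COOH → 0.106 mol, ClCH2COO- → 0.485 mol.
pH = pKa + log([A⁻]/[HA]) = 2.89 + log(0.485/0.106) = 2.89 +0.660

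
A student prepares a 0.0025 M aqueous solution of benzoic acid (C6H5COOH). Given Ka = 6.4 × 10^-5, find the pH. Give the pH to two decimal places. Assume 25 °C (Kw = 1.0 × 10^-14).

pH = 3.43

C6H5COOH ⇌ C6H5COO- + H+
Ka = [H+]²/(0.0025 − [H+]) = 6.4 × 10^-5
The 5% rule fails; solving [H+]² + Ka·[H+] − Ka·C₀ = 0 exactly:
[H+] = [−6.4e-05 + √(6.4e-05² + 6.4e-07)]/2 = 3.69 × 10^-4 M
pH = −log[H+] = −log(3.69 × 10^-4) = 3.43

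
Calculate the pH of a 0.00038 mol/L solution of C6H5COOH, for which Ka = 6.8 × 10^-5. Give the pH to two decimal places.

C6H5COOH ⇌ C6H5COO- + H+
Ka = x²/(0.00038 − x) = 6.8 × 10^-5
Here C₀/Ka ≈ 5.59, so the small-x approximation fails. Use the quadratic:
x = (−Ka + √(Ka² + 4·Ka·C₀))/2 = 1.30 × 10^-4 M
pH = −log(1.30 × 10^-4) = 3.89

pH = 3.89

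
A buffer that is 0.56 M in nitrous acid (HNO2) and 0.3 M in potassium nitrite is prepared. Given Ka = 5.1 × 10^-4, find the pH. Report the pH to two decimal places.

pKa = −log(5.1 × 10^-4) = 3.292
Henderson–Hasselbalch: pH = pKa + log([NO2-]/[HNO2]) = 3.292 + log(0.3/0.56)
pH = 3.292 + (-0.271) = 3.02

pH = 3.02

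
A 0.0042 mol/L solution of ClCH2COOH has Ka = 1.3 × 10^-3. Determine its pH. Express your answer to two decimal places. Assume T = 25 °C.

pH = 2.75

ClCH2COOH ⇌ ClCH2COO- + H+
Ka = x²/(0.0042 − x) = 1.3 × 10^-3
The 5% rule fails; solving x² + Ka·x − Ka·C₀ = 0 exactly:
x = [−0.0013 + √(0.0013² + 2.18e-05)]/2 = 1.78 × 10^-3 M
pH = −log[H+] = −log(1.78 × 10^-3) = 2.75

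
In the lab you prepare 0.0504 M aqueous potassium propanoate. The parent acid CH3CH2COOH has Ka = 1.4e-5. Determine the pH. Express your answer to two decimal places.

pH = 8.78

CH3CH2COO- is the conjugate base of the weak acid CH3CH2COOH.
Kb = Kw/Ka = 1.0×10^-14 / 1.4 × 10^-5 = 7.14 × 10^-10
From the ICE table, Kb = x²/(0.0504 − x) = 7.14 × 10^-10.
Since Kb ≪ C₀, x ≈ √(Kb·C₀) = 6.00 × 10^-6 M.
Check: 0.012% ionized — well under 5%, approximation valid.
pOH = −log(6.00 × 10^-6) = 5.22; pH = 14.00 − 5.22 = 8.78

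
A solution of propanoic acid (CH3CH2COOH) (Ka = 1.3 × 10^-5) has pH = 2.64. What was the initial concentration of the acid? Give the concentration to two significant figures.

[H+] = 10^(-2.64) = 2.29 × 10^-3 M = x
Ka = x²/(C₀ − x) ⇒ C₀ = x + x²/Ka
C₀ = 2.29 × 10^-3 + (2.29 × 10^-3)²/(1.3 × 10^-5) = 4.06 × 10^-1 M

C₀ = 4.1 × 10^-1 M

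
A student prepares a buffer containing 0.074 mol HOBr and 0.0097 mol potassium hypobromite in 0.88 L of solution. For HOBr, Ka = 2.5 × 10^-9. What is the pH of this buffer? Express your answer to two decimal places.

pKa = −log(2.5 × 10^-9) = 8.602
pH = pKa + log([A⁻]/[HA]) = 8.602 + log(0.0097/0.074)
pH = 8.602 + (-0.882) = 7.72

pH = 7.72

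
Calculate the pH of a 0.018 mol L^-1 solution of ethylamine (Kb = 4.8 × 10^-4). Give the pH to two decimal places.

pH = 11.43

C2H5NH2 + H2O ⇌ C2H5NH3+ + OH-
Let x = [OH-] at equilibrium. Kb = x²/(0.018 − x).
x is not negligible relative to C₀; solve x² + 0.00048·x − 8.64e-06 = 0.
x = [−0.00048 + √(0.00048² + 3.46e-05)]/2 = 2.71 × 10^-3 M
pOH = 2.57, so pH = 14.00 − pOH = 11.43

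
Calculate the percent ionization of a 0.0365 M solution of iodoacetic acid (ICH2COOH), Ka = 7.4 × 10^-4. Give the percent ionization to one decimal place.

13.3%

ICH2COOH ⇌ ICH2COO- + H+; let x = [H+] at equilibrium.
Solve x² + 0.00074x − 2.7e-05 = 0 → x = 4.84 × 10^-3 M
% ionization = x/C₀ × 100% = 4.84 × 10^-3/0.0365 × 100% = 13.3%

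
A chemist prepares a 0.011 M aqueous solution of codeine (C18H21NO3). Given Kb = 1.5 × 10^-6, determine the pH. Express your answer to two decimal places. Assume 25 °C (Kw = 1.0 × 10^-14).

C18H21NO3 + H2O ⇌ C18H22NO3+ + OH-
Kb = [OH-]²/(0.011 − [OH-]) = 1.5 × 10^-6
Neglecting [OH-] in the denominator: [OH-] = √(1.5 × 10^-6 × 0.011) = 1.28 × 10^-4 M
([OH-]/C₀ = 1.2% < 5%, so the approximation holds.)
pOH = 3.89, so pH = 14.00 − pOH = 10.11

pH = 10.11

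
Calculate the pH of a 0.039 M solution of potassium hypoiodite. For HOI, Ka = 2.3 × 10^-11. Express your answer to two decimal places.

OI- is the conjugate base of the weak acid HOI.
Kb = Kw/Ka = 1.0×10^-14 / 2.3 × 10^-11 = 4.35 × 10^-4
From the ICE table, Kb = x²/(0.039 − x) = 4.35 × 10^-4.
Here C₀/Kb ≈ 89.7, so the small-x approximation fails. Use the quadratic:
x = [−0.000435 + √(0.000435² + 6.79e-05)]/2 = 3.91 × 10^-3 M
pOH = −log(3.91 × 10^-3) = 2.41; pH = 14.00 − 2.41 = 11.59

pH = 11.59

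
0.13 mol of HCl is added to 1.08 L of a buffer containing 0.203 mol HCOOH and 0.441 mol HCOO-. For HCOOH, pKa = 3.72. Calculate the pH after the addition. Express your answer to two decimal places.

pH = 3.69

Added H+ converts HCOO- to HCOOH: HCOOH → 0.333 mol, HCOO- → 0.311 mol.
pH = pKa + log([A⁻]/[HA]) = 3.72 + log(0.311/0.333) = 3.72 -0.030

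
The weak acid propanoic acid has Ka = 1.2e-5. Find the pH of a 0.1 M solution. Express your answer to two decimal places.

CH3CH2COOH ⇌ CH3CH2COO- + H+
Let x = [H+] at equilibrium. Ka = x²/(0.1 − x).
Assume x ≪ 0.1: x ≈ √(1.2 × 10^-5 × 0.1) = 1.10 × 10^-3 M
Check: 1.1% ionized — well under 5%, approximation valid.
pH = −log[H+] = −log(1.10 × 10^-3) = 2.96

pH = 2.96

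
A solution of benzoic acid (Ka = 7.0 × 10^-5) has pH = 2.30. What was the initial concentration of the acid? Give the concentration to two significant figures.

[H+] = 10^(-2.30) = 5.01 × 10^-3 M = x
Ka = x²/(C₀ − x) ⇒ C₀ = x + x²/Ka
C₀ = 5.01 × 10^-3 + (5.01 × 10^-3)²/(7.0 × 10^-5) = 3.64 × 10^-1 M

C₀ = 3.6 × 10^-1 M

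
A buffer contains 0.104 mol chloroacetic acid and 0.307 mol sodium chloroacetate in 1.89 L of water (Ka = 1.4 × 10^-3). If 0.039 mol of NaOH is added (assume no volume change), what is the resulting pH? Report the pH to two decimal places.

pH = 3.58

After neutralization: n(ClCH2COOH) = 0.065 mol, n(ClCH2COO-) = 0.346 mol.
pKa = −log(1.4 × 10^-3) = 2.854
Henderson–Hasselbalch with mole ratio 0.346/0.065: pH = 2.854 + (+0.726)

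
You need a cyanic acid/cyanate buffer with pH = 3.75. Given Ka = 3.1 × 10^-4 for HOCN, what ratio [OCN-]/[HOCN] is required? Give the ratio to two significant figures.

pKa = -log(3.1 × 10^-4) = 3.509
pH = pKa + log(r) ⇒ log(r) = 3.75 − 3.509 = +0.241
r = [OCN-]/[HOCN] = 10^(+0.241) = 1.74

ratio = 1.7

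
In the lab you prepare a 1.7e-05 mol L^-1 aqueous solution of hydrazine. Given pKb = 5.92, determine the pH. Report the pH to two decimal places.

N2H4 + H2O ⇌ N2H5+ + OH-
Kb = 10^(−5.92) = 1.20 × 10^-6
Let x = [OH-] at equilibrium. Kb = x²/(1.7e-05 − x).
Here C₀/Kb ≈ 14.2, so the small-x approximation fails. Use the quadratic:
x = [−1.2e-06 + √(1.2e-06² + 8.16e-11)]/2 = 3.96 × 10^-6 M
pOH = 5.40, so pH = 14.00 − pOH = 8.60

pH = 8.60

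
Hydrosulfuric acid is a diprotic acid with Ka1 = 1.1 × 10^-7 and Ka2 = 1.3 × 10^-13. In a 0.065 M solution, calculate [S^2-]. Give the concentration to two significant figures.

1.3 × 10^-13 M

First ionization gives [H+] ≈ [HS-] = 8.46 × 10^-5 M.
Second step: Ka2 = [H+][S^2-]/[HS-] ≈ [S^2-] (since [H+] ≈ [HS-]).
So [S^2-] ≈ Ka2.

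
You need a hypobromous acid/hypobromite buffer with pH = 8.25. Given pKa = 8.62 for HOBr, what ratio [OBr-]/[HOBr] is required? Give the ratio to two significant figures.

pH = pKa + log(r) ⇒ log(r) = 8.25 − 8.62 = -0.37
r = [OBr-]/[HOBr] = 10^(-0.37) = 0.427

ratio = 0.43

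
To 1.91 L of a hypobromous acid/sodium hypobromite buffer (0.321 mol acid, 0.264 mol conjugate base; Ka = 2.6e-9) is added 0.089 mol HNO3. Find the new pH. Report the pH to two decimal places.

Added H+ converts OBr- to HOBr: HOBr → 0.41 mol, OBr- → 0.175 mol.
pKa = −log(2.6 × 10^-9) = 8.585
pH = pKa + log(n_OBr-/n_HOBr) = 8.585 + log(0.175/0.41) = 8.585 + (-0.370)

pH = 8.22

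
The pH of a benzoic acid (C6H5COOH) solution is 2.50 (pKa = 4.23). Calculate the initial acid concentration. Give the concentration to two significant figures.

C₀ = 1.7 × 10^-1 M

[H+] = 10^(-2.50) = 3.16 × 10^-3 M = x
Ka = 10^(−4.23) = 5.89 × 10^-5
Ka = x²/(C₀ − x) ⇒ C₀ = x + x²/Ka
C₀ = 3.16 × 10^-3 + (3.16 × 10^-3)²/(5.89 × 10^-5) = 1.73 × 10^-1 M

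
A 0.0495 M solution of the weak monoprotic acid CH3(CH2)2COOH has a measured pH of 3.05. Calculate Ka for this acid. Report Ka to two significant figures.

Ka = 1.6 × 10^-5

[H+] = 10^(-3.05) = 8.91 × 10^-4 M
At equilibrium [HA] = 0.0495 − 8.91 × 10^-4 = 4.86 × 10^-2 M
Ka = [H+][A-]/[HA] = (8.91 × 10^-4)² / 4.86 × 10^-2 = 1.6 × 10^-5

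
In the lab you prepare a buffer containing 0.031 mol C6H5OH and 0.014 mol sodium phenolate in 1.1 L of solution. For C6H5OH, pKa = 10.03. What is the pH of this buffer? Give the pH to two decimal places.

pH = 9.68

Using pH = pKa + log([base]/[acid]) with [base]/[acid] = 0.014/0.031:
pH = 10.03 + (-0.345) = 9.68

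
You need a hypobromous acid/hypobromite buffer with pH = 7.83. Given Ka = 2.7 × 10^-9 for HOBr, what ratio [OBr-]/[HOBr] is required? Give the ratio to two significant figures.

ratio = 0.18

pKa = -log(2.7 × 10^-9) = 8.569
pH = pKa + log(r) ⇒ log(r) = 7.83 − 8.569 = -0.739
r = [OBr-]/[HOBr] = 10^(-0.739) = 0.182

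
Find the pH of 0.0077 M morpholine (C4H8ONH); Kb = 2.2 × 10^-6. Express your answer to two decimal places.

C4H8ONH + H2O ⇌ C4H8ONH2+ + OH-
Kb = x²/(0.0077 − x) = 2.2 × 10^-6
Assume x ≪ 0.0077: x ≈ √(2.2 × 10^-6 × 0.0077) = 1.30 × 10^-4 M
pOH = 3.89, so pH = 14.00 − pOH = 10.11

pH = 10.11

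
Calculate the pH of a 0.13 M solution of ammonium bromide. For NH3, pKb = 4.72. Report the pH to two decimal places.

NH4+ is the conjugate acid of the weak base NH3.
Kb = 10^(−4.72) = 1.91 × 10^-5
Ka = Kw/Kb = 1.0×10^-14 / 1.91 × 10^-5 = 5.24 × 10^-10
Ka = x²/(0.13 − x) = 5.24 × 10^-10
Assume x ≪ 0.13: x ≈ √(5.24 × 10^-10 × 0.13) = 8.25 × 10^-6 M
pH = −log[H+] = −log(8.25 × 10^-6) = 5.08

pH = 5.08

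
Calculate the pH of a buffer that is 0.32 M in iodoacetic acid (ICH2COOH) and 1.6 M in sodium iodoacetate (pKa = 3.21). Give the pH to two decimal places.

Henderson–Hasselbalch: pH = pKa + log([ICH2COO-]/[ICH2COOH]) = 3.21 + log(1.6/0.32)
pH = 3.21 + (+0.699) = 3.91

pH = 3.91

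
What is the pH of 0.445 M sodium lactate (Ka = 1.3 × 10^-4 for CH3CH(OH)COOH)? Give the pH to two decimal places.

CH3CH(OH)COO- is the conjugate base of the weak acid CH3CH(OH)COOH.
Kb = Kw/Ka = 1.0×10^-14 / 1.3 × 10^-4 = 7.69 × 10^-11
From the ICE table, Kb = [OH-]²/(0.445 − [OH-]) = 7.69 × 10^-11.
Since Kb ≪ C₀, [OH-] ≈ √(Kb·C₀) = 5.85 × 10^-6 M.
pOH = −log(5.85 × 10^-6) = 5.23; pH = 14.00 − 5.23 = 8.77

pH = 8.77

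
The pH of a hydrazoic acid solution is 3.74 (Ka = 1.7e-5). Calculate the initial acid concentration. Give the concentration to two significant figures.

C₀ = 2.1 × 10^-3 M

[H+] = 10^(-3.74) = 1.82 × 10^-4 M = x
Ka = x²/(C₀ − x) ⇒ C₀ = x + x²/Ka
C₀ = 1.82 × 10^-4 + (1.82 × 10^-4)²/(1.7 × 10^-5) = 2.13 × 10^-3 M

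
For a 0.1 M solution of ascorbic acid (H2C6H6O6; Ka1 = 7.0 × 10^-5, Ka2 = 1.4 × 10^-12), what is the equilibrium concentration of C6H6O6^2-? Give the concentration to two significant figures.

1.4 × 10^-12 M

First ionization gives [H+] ≈ [HC6H6O6-] = 2.65 × 10^-3 M.
Second step: Ka2 = [H+][C6H6O6^2-]/[HC6H6O6-] ≈ [C6H6O6^2-] (since [H+] ≈ [HC6H6O6-]).
So [C6H6O6^2-] ≈ Ka2.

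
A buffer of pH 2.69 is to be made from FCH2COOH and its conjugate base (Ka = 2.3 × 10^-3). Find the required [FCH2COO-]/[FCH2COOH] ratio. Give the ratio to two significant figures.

ratio = 1.1

pKa = -log(2.3 × 10^-3) = 2.638
pH = pKa + log(r) ⇒ log(r) = 2.69 − 2.638 = +0.052
r = [FCH2COO-]/[FCH2COOH] = 10^(+0.052) = 1.13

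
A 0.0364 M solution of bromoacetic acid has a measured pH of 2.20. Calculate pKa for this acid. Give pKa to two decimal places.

[H+] = 10^(-2.20) = 6.31 × 10^-3 M
At equilibrium [HA] = 0.0364 − 6.31 × 10^-3 = 3.01 × 10^-2 M
Ka = [H+][A-]/[HA] = (6.31 × 10^-3)² / 3.01 × 10^-2 = 1.32 × 10^-3
pKa = -log(1.32 × 10^-3) = 2.88

pKa = 2.88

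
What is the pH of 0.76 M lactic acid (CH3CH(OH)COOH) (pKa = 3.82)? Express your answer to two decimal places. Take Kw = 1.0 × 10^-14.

pH = 1.97

CH3CH(OH)COOH ⇌ CH3CH(OH)COO- + H+
Ka = 10^(−3.82) = 1.51 × 10^-4
From the ICE table, Ka = [H+]²/(0.76 − [H+]) = 1.51 × 10^-4.
Assume [H+] ≪ 0.76: [H+] ≈ √(1.51 × 10^-4 × 0.76) = 1.07 × 10^-2 M
pH = −log[H+] = −log(1.07 × 10^-2) = 1.97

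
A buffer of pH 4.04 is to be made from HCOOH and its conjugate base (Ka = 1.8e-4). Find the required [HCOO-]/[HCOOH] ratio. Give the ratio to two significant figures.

ratio = 2.0

pKa = -log(1.8 × 10^-4) = 3.745
pH = pKa + log(r) ⇒ log(r) = 4.04 − 3.745 = +0.295
r = [HCOO-]/[HCOOH] = 10^(+0.295) = 1.97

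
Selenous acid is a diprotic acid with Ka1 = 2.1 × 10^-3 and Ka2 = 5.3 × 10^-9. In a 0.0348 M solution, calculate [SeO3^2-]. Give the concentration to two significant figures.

5.3 × 10^-9 M

First ionization gives [H+] ≈ [HSeO3-] = 7.56 × 10^-3 M.
Second step: Ka2 = [H+][SeO3^2-]/[HSeO3-] ≈ [SeO3^2-] (since [H+] ≈ [HSeO3-]).
So [SeO3^2-] ≈ Ka2.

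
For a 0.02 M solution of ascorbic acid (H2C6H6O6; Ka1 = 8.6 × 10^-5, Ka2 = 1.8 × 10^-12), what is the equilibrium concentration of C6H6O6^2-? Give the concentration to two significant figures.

First ionization gives [H+] ≈ [HC6H6O6-] = 1.27 × 10^-3 M.
Second step: Ka2 = [H+][C6H6O6^2-]/[HC6H6O6-] ≈ [C6H6O6^2-] (since [H+] ≈ [HC6H6O6-]).
So [C6H6O6^2-] ≈ Ka2.

1.8 × 10^-12 M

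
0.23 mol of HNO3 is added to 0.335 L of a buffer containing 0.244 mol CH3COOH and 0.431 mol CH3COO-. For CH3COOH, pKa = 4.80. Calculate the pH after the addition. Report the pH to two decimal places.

pH = 4.43

Added H+ converts CH3COO- to CH3COOH: CH3COOH → 0.474 mol, CH3COO- → 0.201 mol.
pH = pKa + log([A⁻]/[HA]) = 4.80 + log(0.201/0.474) = 4.80 -0.373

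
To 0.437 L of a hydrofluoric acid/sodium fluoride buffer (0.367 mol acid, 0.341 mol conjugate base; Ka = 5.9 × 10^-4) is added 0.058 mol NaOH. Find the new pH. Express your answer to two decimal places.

pH = 3.34

After neutralization: n(HF) = 0.309 mol, n(F-) = 0.399 mol.
pKa = −log(5.9 × 10^-4) = 3.229
Henderson–Hasselbalch with mole ratio 0.399/0.309: pH = 3.229 + (+0.111)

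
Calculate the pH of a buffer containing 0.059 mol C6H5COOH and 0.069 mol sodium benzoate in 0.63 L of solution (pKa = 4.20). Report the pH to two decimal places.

pH = 4.27

Henderson–Hasselbalch: pH = pKa + log([C6H5COO-]/[C6H5COOH]) = 4.20 + log(0.069/0.059)
pH = 4.20 + (+0.068) = 4.27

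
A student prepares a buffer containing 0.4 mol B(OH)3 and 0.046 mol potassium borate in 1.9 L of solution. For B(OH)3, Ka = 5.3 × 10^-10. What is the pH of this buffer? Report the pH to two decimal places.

pKa = −log(5.3 × 10^-10) = 9.276
Henderson–Hasselbalch: pH = pKa + log([B(OH)4-]/[B(OH)3]) = 9.276 + log(0.046/0.4)
pH = 9.276 + (-0.939) = 8.34

pH = 8.34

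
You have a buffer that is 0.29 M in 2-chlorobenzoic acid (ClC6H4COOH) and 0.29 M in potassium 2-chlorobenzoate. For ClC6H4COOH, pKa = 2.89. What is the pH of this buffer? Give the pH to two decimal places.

Using pH = pKa + log([base]/[acid]) with [base]/[acid] = 0.29/0.29:
pH = 2.89 + (+0.000) = 2.89

pH = 2.89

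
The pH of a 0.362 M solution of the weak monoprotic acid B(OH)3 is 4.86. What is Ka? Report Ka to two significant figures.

Ka = 5.3 × 10^-10

[H+] = 10^(-4.86) = 1.38 × 10^-5 M
At equilibrium [HA] = 0.362 − 1.38 × 10^-5 = 3.62 × 10^-1 M
Ka = [H+][A-]/[HA] = (1.38 × 10^-5)² / 3.62 × 10^-1 = 5.3 × 10^-10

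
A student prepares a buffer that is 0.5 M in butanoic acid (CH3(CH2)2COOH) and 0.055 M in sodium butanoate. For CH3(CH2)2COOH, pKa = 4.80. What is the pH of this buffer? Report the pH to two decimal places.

Using pH = pKa + log([base]/[acid]) with [base]/[acid] = 0.055/0.5:
pH = 4.80 + (-0.959) = 3.84

pH = 3.84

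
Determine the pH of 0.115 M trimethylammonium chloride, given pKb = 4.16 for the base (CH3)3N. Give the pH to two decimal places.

pH = 5.39

(CH3)3NH+ is the conjugate acid of the weak base (CH3)3N.
Kb = 10^(−4.16) = 6.92 × 10^-5
Ka = Kw/Kb = 1.0×10^-14 / 6.92 × 10^-5 = 1.45 × 10^-10
Ka = x²/(0.115 − x) = 1.45 × 10^-10
Since Ka ≪ C₀, x ≈ √(Ka·C₀) = 4.08 × 10^-6 M.
(x/C₀ = 0.0036% < 5%, so the approximation holds.)
pH = −log(4.08 × 10^-6) = 5.39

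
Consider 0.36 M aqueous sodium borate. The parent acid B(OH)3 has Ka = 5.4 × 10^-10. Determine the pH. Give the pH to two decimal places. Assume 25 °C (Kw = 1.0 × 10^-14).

B(OH)4- is the conjugate base of the weak acid B(OH)3.
Kb = Kw/Ka = 1.0×10^-14 / 5.4 × 10^-10 = 1.85 × 10^-5
Let x = [OH-] at equilibrium. Kb = x²/(0.36 − x).
Since Kb ≪ C₀, x ≈ √(Kb·C₀) = 2.58 × 10^-3 M.
pOH = 2.59, so pH = 14.00 − pOH = 11.41

pH = 11.41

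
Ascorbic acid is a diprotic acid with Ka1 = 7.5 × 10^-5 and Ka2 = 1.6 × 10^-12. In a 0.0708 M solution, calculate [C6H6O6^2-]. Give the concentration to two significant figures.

1.6 × 10^-12 M

First ionization gives [H+] ≈ [HC6H6O6-] = 2.30 × 10^-3 M.
Second step: Ka2 = [H+][C6H6O6^2-]/[HC6H6O6-] ≈ [C6H6O6^2-] (since [H+] ≈ [HC6H6O6-]).
So [C6H6O6^2-] ≈ Ka2.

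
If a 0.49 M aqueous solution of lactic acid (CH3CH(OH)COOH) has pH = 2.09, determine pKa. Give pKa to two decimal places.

pKa = 3.86

[H+] = 10^(-2.09) = 8.13 × 10^-3 M
At equilibrium [HA] = 0.49 − 8.13 × 10^-3 = 4.82 × 10^-1 M
Ka = [H+][A-]/[HA] = (8.13 × 10^-3)² / 4.82 × 10^-1 = 1.37 × 10^-4
pKa = -log(1.37 × 10^-4) = 3.86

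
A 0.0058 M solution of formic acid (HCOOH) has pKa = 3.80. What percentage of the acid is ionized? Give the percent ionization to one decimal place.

15.2%

HCOOH ⇌ HCOO- + H+; let x = [H+] at equilibrium.
Ka = 10^(−3.80) = 1.58 × 10^-4
Ka = x²/(C₀ − x); solving the quadratic gives x = 8.82 × 10^-4 M.
% ionization = x/C₀ × 100% = 8.82 × 10^-4/0.0058 × 100% = 15.2%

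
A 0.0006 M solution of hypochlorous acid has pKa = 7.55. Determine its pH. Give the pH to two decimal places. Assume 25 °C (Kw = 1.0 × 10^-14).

pH = 5.39

HOCl ⇌ OCl- + H+
Ka = 10^(−7.55) = 2.82 × 10^-8
From the ICE table, Ka = x²/(0.0006 − x) = 2.82 × 10^-8.
Since Ka ≪ C₀, x ≈ √(Ka·C₀) = 4.11 × 10^-6 M.
Check: 0.69% ionized — well under 5%, approximation valid.
pH = −log[H+] = −log(4.11 × 10^-6) = 5.39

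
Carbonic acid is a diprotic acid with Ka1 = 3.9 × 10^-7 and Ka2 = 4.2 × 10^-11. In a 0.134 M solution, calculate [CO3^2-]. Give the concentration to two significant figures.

4.2 × 10^-11 M

First ionization gives [H+] ≈ [HCO3-] = 2.29 × 10^-4 M.
Second step: Ka2 = [H+][CO3^2-]/[HCO3-] ≈ [CO3^2-] (since [H+] ≈ [HCO3-]).
So [CO3^2-] ≈ Ka2.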